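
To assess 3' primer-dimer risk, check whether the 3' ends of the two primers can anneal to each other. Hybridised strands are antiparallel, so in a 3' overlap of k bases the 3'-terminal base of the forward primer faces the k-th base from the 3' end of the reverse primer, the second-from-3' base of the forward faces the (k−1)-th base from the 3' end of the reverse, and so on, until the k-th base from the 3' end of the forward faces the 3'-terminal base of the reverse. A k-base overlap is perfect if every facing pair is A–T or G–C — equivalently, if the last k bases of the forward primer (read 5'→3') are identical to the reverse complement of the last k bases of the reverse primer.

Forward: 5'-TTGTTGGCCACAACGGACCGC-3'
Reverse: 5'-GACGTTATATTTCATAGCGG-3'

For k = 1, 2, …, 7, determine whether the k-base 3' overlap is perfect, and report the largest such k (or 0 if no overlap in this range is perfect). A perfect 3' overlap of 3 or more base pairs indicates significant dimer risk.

Longest perfect overlap: 4 complementary base pairs; significant dimer risk (threshold 3).

Last 7 bases (5'→3') — forward …GGACCGC, reverse …ATAGCGG.
Reverse complement of the reverse primer's last 7 bases: CCGCTAT; its first k bases are the reverse complement of the reverse primer's last k bases, so a perfect k-base overlap needs the forward primer's last k bases to equal them.
Comparing (forward last k vs required): k=1: C vs C ✓; k=2: GC vs CC ✗; k=3: CGC vs CCG ✗; k=4: CCGC vs CCGC ✓; k=5: ACCGC vs CCGCT ✗; k=6: GACCGC vs CCGCTA ✗; k=7: GGACCGC vs CCGCTAT ✗.
Perfect overlaps at k = 1, 4; the largest is 4.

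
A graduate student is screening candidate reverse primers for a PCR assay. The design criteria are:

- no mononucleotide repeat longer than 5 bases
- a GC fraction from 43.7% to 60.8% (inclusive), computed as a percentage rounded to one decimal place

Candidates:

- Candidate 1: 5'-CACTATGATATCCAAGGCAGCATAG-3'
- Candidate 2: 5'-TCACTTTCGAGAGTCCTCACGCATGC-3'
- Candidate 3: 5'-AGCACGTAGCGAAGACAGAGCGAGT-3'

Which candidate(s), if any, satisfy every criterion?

Candidate 1 (25 nt, A=9 T=5 G=5 C=6): longest run = 2 ✓; GC 11/25 = 44.0% ✓ — passes.
Candidate 2 (26 nt, A=5 T=7 G=5 C=9): longest run = 3 ✓; GC 14/26 = 53.8% ✓ — passes.
Candidate 3 (25 nt, A=9 T=2 G=9 C=5): longest run = 2 ✓; GC 14/25 = 56.0% ✓ — passes.

Candidate 1, Candidate 2 and Candidate 3.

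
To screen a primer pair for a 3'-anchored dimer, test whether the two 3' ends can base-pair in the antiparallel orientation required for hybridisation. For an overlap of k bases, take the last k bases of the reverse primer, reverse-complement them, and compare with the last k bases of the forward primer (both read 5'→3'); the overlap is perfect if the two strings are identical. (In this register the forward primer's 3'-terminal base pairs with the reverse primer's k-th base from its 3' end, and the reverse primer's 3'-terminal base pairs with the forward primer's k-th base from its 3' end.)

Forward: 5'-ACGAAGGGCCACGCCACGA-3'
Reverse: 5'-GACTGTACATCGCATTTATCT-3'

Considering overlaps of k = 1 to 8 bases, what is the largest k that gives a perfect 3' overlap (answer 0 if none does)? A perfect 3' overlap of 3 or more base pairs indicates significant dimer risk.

Longest perfect overlap: 1 complementary base pair; below the dimer-risk threshold (threshold 3).

Last 8 bases (5'→3') — forward …CGCCACGA, reverse …ATTTATCT.
Reverse complement of the reverse primer's last 8 bases: AGATAAAT; its first k bases are the reverse complement of the reverse primer's last k bases, so a perfect k-base overlap needs the forward primer's last k bases to equal them.
Comparing (forward last k vs required): k=1: A vs A ✓; k=2: GA vs AG ✗; k=3: CGA vs AGA ✗; k=4: ACGA vs AGAT ✗; k=5: CACGA vs AGATA ✗; k=6: CCACGA vs AGATAA ✗; k=7: GCCACGA vs AGATAAA ✗; k=8: CGCCACGA vs AGATAAAT ✗.
Only k = 1 is perfect, so the longest perfect 3' overlap is 1.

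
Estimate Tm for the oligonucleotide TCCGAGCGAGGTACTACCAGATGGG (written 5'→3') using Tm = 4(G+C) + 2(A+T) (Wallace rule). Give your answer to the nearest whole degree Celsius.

80°C

Base counts: A=6, T=4, G=9, C=6 (length 25).
Tm = 2·(6+4) + 4·(9+6) = 2·10 + 4·15 = 20 + 60 = 80°C.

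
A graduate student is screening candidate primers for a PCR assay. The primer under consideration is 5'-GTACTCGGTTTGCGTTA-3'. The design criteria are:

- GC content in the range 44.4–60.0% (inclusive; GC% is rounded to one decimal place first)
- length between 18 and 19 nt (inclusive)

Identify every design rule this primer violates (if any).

Fails: length.

Base counts: A=2, T=7, G=5, C=3 (length 17).
GC content: GC 8/17 = 47.1% ✓
length: length 17, outside 18–19 ✗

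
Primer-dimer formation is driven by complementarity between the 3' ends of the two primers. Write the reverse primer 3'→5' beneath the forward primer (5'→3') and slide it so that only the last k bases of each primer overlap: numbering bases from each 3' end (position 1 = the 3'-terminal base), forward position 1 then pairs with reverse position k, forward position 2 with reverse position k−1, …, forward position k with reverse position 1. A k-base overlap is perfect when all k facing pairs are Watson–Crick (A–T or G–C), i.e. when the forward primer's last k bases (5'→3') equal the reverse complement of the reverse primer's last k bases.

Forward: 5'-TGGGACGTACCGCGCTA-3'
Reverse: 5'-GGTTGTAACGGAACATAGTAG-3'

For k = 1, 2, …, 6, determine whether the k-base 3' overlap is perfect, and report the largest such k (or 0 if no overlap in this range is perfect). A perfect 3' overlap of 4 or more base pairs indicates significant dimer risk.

Longest perfect overlap: 3 complementary base pairs; below the dimer-risk threshold (threshold 4).

Last 6 bases (5'→3') — forward …GCGCTA, reverse …TAGTAG.
Reverse complement of the reverse primer's last 6 bases: CTACTA; its first k bases are the reverse complement of the reverse primer's last k bases, so a perfect k-base overlap needs the forward primer's last k bases to equal them.
Comparing (forward last k vs required): k=1: A vs C ✗; k=2: TA vs CT ✗; k=3: CTA vs CTA ✓; k=4: GCTA vs CTAC ✗; k=5: CGCTA vs CTACT ✗; k=6: GCGCTA vs CTACTA ✗.
Only k = 3 is perfect, so the longest perfect 3' overlap is 3.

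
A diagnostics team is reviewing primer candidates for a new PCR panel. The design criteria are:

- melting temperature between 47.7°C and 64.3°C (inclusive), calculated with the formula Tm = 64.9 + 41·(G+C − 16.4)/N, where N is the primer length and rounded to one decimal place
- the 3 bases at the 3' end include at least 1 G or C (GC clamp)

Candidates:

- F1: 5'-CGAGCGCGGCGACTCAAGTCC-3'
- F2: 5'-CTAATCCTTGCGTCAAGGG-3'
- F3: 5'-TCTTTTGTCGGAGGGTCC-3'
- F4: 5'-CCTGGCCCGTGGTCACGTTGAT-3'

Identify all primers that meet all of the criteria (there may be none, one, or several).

F1, F2, F3 and F4.

F1 (21 nt, A=4 T=2 G=7 C=8): Tm = 64.9 + 41·(15 − 16.4)/21 = 62.2°C ✓; 3' end TCC has 2 G/C ✓ — passes.
F2 (19 nt, A=4 T=5 G=5 C=5): Tm = 64.9 + 41·(10 − 16.4)/19 = 51.1°C ✓; 3' end GGG has 3 G/C ✓ — passes.
F3 (18 nt, A=1 T=7 G=6 C=4): Tm = 64.9 + 41·(10 − 16.4)/18 = 50.3°C ✓; 3' end TCC has 2 G/C ✓ — passes.
F4 (22 nt, A=2 T=6 G=7 C=7): Tm = 64.9 + 41·(14 − 16.4)/22 = 60.4°C ✓; 3' end GAT has 1 G/C ✓ — passes.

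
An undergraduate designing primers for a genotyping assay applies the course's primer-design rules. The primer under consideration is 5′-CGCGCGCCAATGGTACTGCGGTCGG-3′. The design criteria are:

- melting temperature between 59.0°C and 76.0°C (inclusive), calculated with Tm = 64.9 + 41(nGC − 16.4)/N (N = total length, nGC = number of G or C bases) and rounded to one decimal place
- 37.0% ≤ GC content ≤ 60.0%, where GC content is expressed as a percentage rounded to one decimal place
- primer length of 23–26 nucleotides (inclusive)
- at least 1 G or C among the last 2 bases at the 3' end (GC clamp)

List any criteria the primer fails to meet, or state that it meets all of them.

Fails: GC content.

Base counts: A=3, T=4, G=10, C=8 (length 25).
Tm: Tm = 64.9 + 41·(18 − 16.4)/25 = 67.5°C ✓
GC content: GC 18/25 = 72.0%, outside 37.0–60.0% ✗
length: length 25 ✓
GC clamp: 3' end GG has 2 G/C ✓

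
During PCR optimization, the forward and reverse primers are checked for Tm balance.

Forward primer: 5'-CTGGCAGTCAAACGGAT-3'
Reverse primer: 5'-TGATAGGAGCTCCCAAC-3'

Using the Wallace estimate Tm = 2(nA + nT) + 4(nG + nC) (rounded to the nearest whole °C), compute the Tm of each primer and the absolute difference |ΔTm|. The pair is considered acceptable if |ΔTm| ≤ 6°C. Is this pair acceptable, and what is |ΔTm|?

Forward: A=5 T=3 G=5 C=4 → Tm = 2·8 + 4·9 = 52°C.
Reverse: A=5 T=3 G=4 C=5 → Tm = 2·8 + 4·9 = 52°C.
|ΔTm| = |52 − 52| = 0°C, ≤ 6°C.

|ΔTm| = 0°C; the pair is acceptable.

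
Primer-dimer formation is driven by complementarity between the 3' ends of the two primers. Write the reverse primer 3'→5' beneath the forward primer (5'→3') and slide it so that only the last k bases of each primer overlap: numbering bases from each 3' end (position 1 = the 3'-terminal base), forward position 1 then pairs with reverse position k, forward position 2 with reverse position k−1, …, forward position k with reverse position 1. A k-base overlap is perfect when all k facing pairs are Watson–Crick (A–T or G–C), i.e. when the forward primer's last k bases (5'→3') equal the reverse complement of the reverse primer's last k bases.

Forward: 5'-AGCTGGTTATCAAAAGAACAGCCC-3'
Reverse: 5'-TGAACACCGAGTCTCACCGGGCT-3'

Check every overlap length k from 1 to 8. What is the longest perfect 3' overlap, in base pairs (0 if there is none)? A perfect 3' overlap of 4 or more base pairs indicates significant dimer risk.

Last 8 bases (5'→3') — forward …AACAGCCC, reverse …ACCGGGCT.
Reverse complement of the reverse primer's last 8 bases: AGCCCGGT; its first k bases are the reverse complement of the reverse primer's last k bases, so a perfect k-base overlap needs the forward primer's last k bases to equal them.
Comparing (forward last k vs required): k=1: C vs A ✗; k=2: CC vs AG ✗; k=3: CCC vs AGC ✗; k=4: GCCC vs AGCC ✗; k=5: AGCCC vs AGCCC ✓; k=6: CAGCCC vs AGCCCG ✗; k=7: ACAGCCC vs AGCCCGG ✗; k=8: AACAGCCC vs AGCCCGGT ✗.
Only k = 5 is perfect, so the longest perfect 3' overlap is 5.

Longest perfect overlap: 5 complementary base pairs; significant dimer risk (threshold 4).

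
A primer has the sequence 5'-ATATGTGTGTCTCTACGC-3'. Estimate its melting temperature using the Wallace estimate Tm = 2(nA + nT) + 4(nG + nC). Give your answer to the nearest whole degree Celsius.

Base counts: A=3, T=7, G=4, C=4 (length 18).
Tm = 2·(3+7) + 4·(4+4) = 2·10 + 4·8 = 20 + 32 = 52°C.

52°C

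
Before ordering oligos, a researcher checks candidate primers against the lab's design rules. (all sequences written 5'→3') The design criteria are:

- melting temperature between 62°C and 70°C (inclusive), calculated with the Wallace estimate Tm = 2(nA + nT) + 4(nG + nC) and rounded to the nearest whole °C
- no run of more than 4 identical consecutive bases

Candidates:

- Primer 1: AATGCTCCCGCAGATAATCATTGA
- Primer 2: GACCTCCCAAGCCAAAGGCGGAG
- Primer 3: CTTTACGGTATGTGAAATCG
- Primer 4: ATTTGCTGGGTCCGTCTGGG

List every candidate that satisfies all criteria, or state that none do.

Primer 1 and Primer 4.

Primer 1 (24 nt, A=8 T=6 G=4 C=6): Tm = 2·14 + 4·10 = 68°C ✓; longest run = 3 ✓ — passes.
Primer 2 (23 nt, A=7 T=1 G=7 C=8): Tm = 2·8 + 4·15 = 76°C, outside 62–70°C ✗; longest run = 3 ✓ — fails.
Primer 3 (20 nt, A=5 T=7 G=5 C=3): Tm = 2·12 + 4·8 = 56°C, outside 62–70°C ✗; longest run = 3 ✓ — fails.
Primer 4 (20 nt, A=1 T=7 G=8 C=4): Tm = 2·8 + 4·12 = 64°C ✓; longest run = 3 ✓ — passes.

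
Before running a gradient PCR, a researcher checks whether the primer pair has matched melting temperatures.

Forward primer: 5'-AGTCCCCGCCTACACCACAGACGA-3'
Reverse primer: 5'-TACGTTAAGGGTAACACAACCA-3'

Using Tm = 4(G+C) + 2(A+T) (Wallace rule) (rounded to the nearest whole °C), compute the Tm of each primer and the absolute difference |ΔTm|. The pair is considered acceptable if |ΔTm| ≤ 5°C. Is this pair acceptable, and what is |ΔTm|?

|ΔTm| = 16°C; the pair is not acceptable.

Forward: A=7 T=2 G=4 C=11 → Tm = 2·9 + 4·15 = 78°C.
Reverse: A=9 T=4 G=4 C=5 → Tm = 2·13 + 4·9 = 62°C.
|ΔTm| = |78 − 62| = 16°C, > 5°C.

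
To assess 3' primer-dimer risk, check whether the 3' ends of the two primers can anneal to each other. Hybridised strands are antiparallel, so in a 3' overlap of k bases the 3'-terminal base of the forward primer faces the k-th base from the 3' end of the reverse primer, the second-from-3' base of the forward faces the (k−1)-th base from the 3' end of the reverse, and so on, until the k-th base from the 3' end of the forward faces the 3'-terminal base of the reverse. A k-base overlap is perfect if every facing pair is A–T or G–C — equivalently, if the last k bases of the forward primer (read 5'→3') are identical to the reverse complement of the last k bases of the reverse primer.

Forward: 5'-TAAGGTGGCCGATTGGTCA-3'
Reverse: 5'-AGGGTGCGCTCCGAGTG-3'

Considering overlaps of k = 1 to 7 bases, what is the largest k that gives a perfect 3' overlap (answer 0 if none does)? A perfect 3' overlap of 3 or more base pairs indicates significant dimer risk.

Last 7 bases (5'→3') — forward …TTGGTCA, reverse …CCGAGTG.
Reverse complement of the reverse primer's last 7 bases: CACTCGG; its first k bases are the reverse complement of the reverse primer's last k bases, so a perfect k-base overlap needs the forward primer's last k bases to equal them.
Comparing (forward last k vs required): k=1: A vs C ✗; k=2: CA vs CA ✓; k=3: TCA vs CAC ✗; k=4: GTCA vs CACT ✗; k=5: GGTCA vs CACTC ✗; k=6: TGGTCA vs CACTCG ✗; k=7: TTGGTCA vs CACTCGG ✗.
Only k = 2 is perfect, so the longest perfect 3' overlap is 2.

Longest perfect overlap: 2 complementary base pairs; below the dimer-risk threshold (threshold 3).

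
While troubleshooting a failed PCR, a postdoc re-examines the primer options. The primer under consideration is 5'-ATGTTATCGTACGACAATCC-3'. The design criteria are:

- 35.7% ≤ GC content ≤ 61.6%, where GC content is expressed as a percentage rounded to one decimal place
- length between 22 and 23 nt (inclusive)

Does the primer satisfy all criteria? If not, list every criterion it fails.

Base counts: A=6, T=6, G=3, C=5 (length 20).
GC content: GC 8/20 = 40.0% ✓
length: length 20, outside 22–23 ✗

Fails: length.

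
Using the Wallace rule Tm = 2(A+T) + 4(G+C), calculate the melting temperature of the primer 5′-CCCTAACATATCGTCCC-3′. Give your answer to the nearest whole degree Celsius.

52°C

Base counts: A=4, T=4, G=1, C=8 (length 17).
Tm = 2·(4+4) + 4·(1+8) = 2·8 + 4·9 = 16 + 36 = 52°C.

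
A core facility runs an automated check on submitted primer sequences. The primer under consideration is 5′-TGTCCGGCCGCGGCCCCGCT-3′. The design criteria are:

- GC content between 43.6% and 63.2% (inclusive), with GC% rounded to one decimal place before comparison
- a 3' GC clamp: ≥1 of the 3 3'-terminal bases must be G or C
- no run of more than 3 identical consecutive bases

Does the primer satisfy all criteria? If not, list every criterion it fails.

Fails: GC content, homopolymer run.

Base counts: A=0, T=3, G=7, C=10 (length 20).
GC content: GC 17/20 = 85.0%, outside 43.6–63.2% ✗
GC clamp: 3' end GCT has 2 G/C ✓
homopolymer run: longest run = 4, exceeds 3 ✗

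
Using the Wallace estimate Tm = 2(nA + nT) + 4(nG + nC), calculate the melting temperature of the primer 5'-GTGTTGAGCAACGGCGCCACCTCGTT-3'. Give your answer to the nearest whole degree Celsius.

Base counts: A=4, T=6, G=8, C=8 (length 26).
Tm = 2·(4+6) + 4·(8+8) = 2·10 + 4·16 = 20 + 64 = 84°C.

84°C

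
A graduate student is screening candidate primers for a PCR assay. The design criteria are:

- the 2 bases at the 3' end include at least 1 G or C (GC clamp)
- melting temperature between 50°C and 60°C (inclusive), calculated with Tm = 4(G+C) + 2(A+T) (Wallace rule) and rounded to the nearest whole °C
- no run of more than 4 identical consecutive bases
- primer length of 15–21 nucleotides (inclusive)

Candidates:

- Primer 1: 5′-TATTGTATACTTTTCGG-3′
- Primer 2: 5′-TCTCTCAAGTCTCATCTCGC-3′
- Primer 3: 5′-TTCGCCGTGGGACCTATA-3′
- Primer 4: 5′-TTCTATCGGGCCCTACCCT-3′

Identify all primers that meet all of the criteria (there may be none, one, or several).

Primer 2 and Primer 4.

Primer 1 (17 nt, A=3 T=9 G=3 C=2): 3' end GG has 2 G/C ✓; Tm = 2·12 + 4·5 = 44°C, outside 50–60°C ✗; longest run = 4 ✓; length 17 ✓ — fails.
Primer 2 (20 nt, A=3 T=7 G=2 C=8): 3' end GC has 2 G/C ✓; Tm = 2·10 + 4·10 = 60°C ✓; longest run = 2 ✓; length 20 ✓ — passes.
Primer 3 (18 nt, A=3 T=5 G=5 C=5): 3' end TA has 0 G/C, need ≥1 ✗; Tm = 2·8 + 4·10 = 56°C ✓; longest run = 3 ✓; length 18 ✓ — fails.
Primer 4 (19 nt, A=2 T=6 G=3 C=8): 3' end CT has 1 G/C ✓; Tm = 2·8 + 4·11 = 60°C ✓; longest run = 3 ✓; length 19 ✓ — passes.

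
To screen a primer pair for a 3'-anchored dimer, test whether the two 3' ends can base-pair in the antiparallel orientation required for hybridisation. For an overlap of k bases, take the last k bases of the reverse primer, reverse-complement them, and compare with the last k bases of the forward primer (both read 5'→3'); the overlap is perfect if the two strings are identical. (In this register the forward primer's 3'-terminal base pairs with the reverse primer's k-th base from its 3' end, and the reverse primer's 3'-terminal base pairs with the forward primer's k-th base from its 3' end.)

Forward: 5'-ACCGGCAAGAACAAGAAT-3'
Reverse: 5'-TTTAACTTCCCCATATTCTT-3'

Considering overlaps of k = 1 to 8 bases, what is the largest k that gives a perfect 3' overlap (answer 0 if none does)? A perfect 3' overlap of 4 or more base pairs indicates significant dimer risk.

Longest perfect overlap: 6 complementary base pairs; significant dimer risk (threshold 4).

Last 8 bases (5'→3') — forward …ACAAGAAT, reverse …ATATTCTT.
Reverse complement of the reverse primer's last 8 bases: AAGAATAT; its first k bases are the reverse complement of the reverse primer's last k bases, so a perfect k-base overlap needs the forward primer's last k bases to equal them.
Comparing (forward last k vs required): k=1: T vs A ✗; k=2: AT vs AA ✗; k=3: AAT vs AAG ✗; k=4: GAAT vs AAGA ✗; k=5: AGAAT vs AAGAA ✗; k=6: AAGAAT vs AAGAAT ✓; k=7: CAAGAAT vs AAGAATA ✗; k=8: ACAAGAAT vs AAGAATAT ✗.
Only k = 6 is perfect, so the longest perfect 3' overlap is 6.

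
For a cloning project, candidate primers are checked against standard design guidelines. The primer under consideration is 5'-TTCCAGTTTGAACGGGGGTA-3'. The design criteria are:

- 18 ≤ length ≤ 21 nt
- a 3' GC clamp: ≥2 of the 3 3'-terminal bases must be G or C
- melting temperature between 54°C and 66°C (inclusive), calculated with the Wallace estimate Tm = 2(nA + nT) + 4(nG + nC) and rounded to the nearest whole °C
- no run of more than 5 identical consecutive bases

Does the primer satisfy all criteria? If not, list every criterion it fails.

Fails: GC clamp.

Base counts: A=4, T=6, G=7, C=3 (length 20).
length: length 20 ✓
GC clamp: 3' end GTA has 1 G/C, need ≥2 ✗
Tm: Tm = 2·10 + 4·10 = 60°C ✓
homopolymer run: longest run = 5 ✓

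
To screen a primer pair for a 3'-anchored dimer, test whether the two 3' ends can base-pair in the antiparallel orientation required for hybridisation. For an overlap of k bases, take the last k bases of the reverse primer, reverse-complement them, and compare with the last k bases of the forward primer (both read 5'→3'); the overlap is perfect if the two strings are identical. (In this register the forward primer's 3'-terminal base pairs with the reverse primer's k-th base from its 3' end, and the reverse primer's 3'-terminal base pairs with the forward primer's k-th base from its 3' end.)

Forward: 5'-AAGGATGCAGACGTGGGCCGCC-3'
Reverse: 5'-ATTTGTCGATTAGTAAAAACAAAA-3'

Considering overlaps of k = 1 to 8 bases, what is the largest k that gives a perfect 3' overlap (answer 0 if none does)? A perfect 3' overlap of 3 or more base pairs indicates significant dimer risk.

Last 8 bases (5'→3') — forward …GGGCCGCC, reverse …AAACAAAA.
Reverse complement of the reverse primer's last 8 bases: TTTTGTTT; its first k bases are the reverse complement of the reverse primer's last k bases, so a perfect k-base overlap needs the forward primer's last k bases to equal them.
Comparing (forward last k vs required): k=1: C vs T ✗; k=2: CC vs TT ✗; k=3: GCC vs TTT ✗; k=4: CGCC vs TTTT ✗; k=5: CCGCC vs TTTTG ✗; k=6: GCCGCC vs TTTTGT ✗; k=7: GGCCGCC vs TTTTGTT ✗; k=8: GGGCCGCC vs TTTTGTTT ✗.
No overlap length from 1 to 8 is perfect, so the longest perfect 3' overlap is 0.

Longest perfect overlap: 0 complementary base pairs; below the dimer-risk threshold (threshold 3).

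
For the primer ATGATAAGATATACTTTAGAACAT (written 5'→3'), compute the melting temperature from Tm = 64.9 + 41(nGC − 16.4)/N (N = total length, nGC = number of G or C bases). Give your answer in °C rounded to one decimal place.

45.4°C

Base counts: A=11, T=8, G=3, C=2; G+C = 5, N = 24.
Tm = 64.9 + 41·(5 − 16.4)/24 = 64.9 + -467.40/24 = 45.4°C.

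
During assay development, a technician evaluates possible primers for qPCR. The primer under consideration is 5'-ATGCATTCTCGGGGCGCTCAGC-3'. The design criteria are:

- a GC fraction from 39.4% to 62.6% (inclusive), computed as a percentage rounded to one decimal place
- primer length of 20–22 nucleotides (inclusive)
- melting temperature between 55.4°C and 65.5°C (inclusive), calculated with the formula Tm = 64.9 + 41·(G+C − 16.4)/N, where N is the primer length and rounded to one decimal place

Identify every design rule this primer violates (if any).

Base counts: A=3, T=5, G=7, C=7 (length 22).
GC content: GC 14/22 = 63.6%, outside 39.4–62.6% ✗
length: length 22 ✓
Tm: Tm = 64.9 + 41·(14 − 16.4)/22 = 60.4°C ✓

Fails: GC content.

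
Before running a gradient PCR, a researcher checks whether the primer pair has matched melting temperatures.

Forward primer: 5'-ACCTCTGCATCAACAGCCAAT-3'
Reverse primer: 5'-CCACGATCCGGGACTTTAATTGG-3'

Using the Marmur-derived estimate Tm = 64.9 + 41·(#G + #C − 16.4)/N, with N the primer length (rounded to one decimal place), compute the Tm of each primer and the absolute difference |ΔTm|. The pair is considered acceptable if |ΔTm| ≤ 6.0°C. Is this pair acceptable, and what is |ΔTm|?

Forward: G+C = 10, N = 21 → Tm = 64.9 + 41·(10 − 16.4)/21 = 52.4°C.
Reverse: G+C = 12, N = 23 → Tm = 64.9 + 41·(12 − 16.4)/23 = 57.1°C.
|ΔTm| = |52.4 − 57.1| = 4.7°C, ≤ 6.0°C.

|ΔTm| = 4.7°C; the pair is acceptable.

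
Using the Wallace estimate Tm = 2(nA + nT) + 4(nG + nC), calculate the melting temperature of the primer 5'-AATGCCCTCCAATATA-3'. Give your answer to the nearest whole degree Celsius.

Base counts: A=6, T=4, G=1, C=5 (length 16).
Tm = 2·(6+4) + 4·(1+5) = 2·10 + 4·6 = 20 + 24 = 44°C.

44°C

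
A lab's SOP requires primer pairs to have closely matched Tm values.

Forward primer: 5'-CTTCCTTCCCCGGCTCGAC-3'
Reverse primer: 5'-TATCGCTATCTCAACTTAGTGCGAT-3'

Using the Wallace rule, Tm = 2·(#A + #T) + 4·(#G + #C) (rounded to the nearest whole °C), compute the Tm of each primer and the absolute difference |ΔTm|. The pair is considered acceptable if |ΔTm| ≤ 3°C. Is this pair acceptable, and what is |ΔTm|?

Forward: A=1 T=5 G=3 C=10 → Tm = 2·6 + 4·13 = 64°C.
Reverse: A=6 T=9 G=4 C=6 → Tm = 2·15 + 4·10 = 70°C.
|ΔTm| = |64 − 70| = 6°C, > 3°C.

|ΔTm| = 6°C; the pair is not acceptable.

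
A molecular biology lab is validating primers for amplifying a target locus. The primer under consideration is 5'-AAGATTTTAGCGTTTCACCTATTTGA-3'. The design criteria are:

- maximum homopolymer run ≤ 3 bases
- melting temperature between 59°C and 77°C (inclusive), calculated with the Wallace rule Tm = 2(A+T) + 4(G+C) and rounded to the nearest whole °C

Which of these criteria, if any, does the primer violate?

Base counts: A=7, T=11, G=4, C=4 (length 26).
homopolymer run: longest run = 4, exceeds 3 ✗
Tm: Tm = 2·18 + 4·8 = 68°C ✓

Fails: homopolymer run.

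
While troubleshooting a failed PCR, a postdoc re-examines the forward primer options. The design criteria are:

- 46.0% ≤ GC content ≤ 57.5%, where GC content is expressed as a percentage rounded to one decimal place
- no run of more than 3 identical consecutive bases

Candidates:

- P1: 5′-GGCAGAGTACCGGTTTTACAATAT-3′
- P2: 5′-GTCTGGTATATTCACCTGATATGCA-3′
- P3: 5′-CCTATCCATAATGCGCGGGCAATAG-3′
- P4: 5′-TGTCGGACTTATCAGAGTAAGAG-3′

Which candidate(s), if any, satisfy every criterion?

P1 (24 nt, A=7 T=7 G=6 C=4): GC 10/24 = 41.7%, outside 46.0–57.5% ✗; longest run = 4, exceeds 3 ✗ — fails.
P2 (25 nt, A=6 T=9 G=5 C=5): GC 10/25 = 40.0%, outside 46.0–57.5% ✗; longest run = 2 ✓ — fails.
P3 (25 nt, A=7 T=5 G=6 C=7): GC 13/25 = 52.0% ✓; longest run = 3 ✓ — passes.
P4 (23 nt, A=7 T=6 G=7 C=3): GC 10/23 = 43.5%, outside 46.0–57.5% ✗; longest run = 2 ✓ — fails.

P3 only.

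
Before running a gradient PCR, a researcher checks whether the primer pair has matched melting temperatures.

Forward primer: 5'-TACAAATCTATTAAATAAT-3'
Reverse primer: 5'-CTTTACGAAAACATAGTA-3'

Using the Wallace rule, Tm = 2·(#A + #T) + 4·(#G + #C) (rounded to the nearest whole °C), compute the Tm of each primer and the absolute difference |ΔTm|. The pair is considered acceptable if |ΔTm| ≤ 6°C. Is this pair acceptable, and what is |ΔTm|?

Forward: A=10 T=7 G=0 C=2 → Tm = 2·17 + 4·2 = 42°C.
Reverse: A=8 T=5 G=2 C=3 → Tm = 2·13 + 4·5 = 46°C.
|ΔTm| = |42 − 46| = 4°C, ≤ 6°C.

|ΔTm| = 4°C; the pair is acceptable.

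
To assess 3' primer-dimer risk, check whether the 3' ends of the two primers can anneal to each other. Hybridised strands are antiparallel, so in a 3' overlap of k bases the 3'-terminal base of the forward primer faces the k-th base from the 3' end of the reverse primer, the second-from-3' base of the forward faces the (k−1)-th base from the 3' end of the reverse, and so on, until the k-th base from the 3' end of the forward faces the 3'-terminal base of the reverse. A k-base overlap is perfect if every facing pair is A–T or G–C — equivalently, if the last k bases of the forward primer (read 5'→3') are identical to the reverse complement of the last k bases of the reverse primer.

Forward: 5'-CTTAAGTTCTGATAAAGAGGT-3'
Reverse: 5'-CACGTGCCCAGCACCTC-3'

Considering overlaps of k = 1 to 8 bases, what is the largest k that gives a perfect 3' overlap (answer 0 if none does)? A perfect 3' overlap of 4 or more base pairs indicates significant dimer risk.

Longest perfect overlap: 5 complementary base pairs; significant dimer risk (threshold 4).

Last 8 bases (5'→3') — forward …AAAGAGGT, reverse …AGCACCTC.
Reverse complement of the reverse primer's last 8 bases: GAGGTGCT; its first k bases are the reverse complement of the reverse primer's last k bases, so a perfect k-base overlap needs the forward primer's last k bases to equal them.
Comparing (forward last k vs required): k=1: T vs G ✗; k=2: GT vs GA ✗; k=3: GGT vs GAG ✗; k=4: AGGT vs GAGG ✗; k=5: GAGGT vs GAGGT ✓; k=6: AGAGGT vs GAGGTG ✗; k=7: AAGAGGT vs GAGGTGC ✗; k=8: AAAGAGGT vs GAGGTGCT ✗.
Only k = 5 is perfect, so the longest perfect 3' overlap is 5.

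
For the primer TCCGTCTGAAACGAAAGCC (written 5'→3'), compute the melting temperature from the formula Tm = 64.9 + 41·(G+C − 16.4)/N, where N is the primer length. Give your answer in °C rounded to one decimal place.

51.1°C

Base counts: A=6, T=3, G=4, C=6; G+C = 10, N = 19.
Tm = 64.9 + 41·(10 − 16.4)/19 = 64.9 + -262.40/19 = 51.1°C.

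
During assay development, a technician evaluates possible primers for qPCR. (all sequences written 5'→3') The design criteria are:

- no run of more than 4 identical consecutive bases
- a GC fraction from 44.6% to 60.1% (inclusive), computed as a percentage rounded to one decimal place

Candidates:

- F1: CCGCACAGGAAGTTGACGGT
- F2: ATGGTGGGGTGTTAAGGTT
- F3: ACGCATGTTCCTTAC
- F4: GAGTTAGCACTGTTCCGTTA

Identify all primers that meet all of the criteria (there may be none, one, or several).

F1 (20 nt, A=5 T=3 G=7 C=5): longest run = 2 ✓; GC 12/20 = 60.0% ✓ — passes.
F2 (19 nt, A=3 T=7 G=9 C=0): longest run = 4 ✓; GC 9/19 = 47.4% ✓ — passes.
F3 (15 nt, A=3 T=5 G=2 C=5): longest run = 2 ✓; GC 7/15 = 46.7% ✓ — passes.
F4 (20 nt, A=4 T=7 G=5 C=4): longest run = 2 ✓; GC 9/20 = 45.0% ✓ — passes.

F1, F2, F3 and F4.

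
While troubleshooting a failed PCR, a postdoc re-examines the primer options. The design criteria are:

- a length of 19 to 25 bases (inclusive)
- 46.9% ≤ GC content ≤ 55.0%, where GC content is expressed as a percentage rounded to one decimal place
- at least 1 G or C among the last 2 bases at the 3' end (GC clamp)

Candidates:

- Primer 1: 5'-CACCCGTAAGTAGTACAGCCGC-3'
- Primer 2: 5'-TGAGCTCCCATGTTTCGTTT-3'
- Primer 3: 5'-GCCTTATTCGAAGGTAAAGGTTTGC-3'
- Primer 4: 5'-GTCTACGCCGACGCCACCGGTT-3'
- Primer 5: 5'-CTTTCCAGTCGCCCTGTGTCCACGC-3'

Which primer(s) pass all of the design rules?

None of the candidates satisfy all criteria.

Primer 1 (22 nt, A=6 T=3 G=5 C=8): length 22 ✓; GC 13/22 = 59.1%, outside 46.9–55.0% ✗; 3' end GC has 2 G/C ✓ — fails.
Primer 2 (20 nt, A=2 T=9 G=4 C=5): length 20 ✓; GC 9/20 = 45.0%, outside 46.9–55.0% ✗; 3' end TT has 0 G/C, need ≥1 ✗ — fails.
Primer 3 (25 nt, A=6 T=8 G=7 C=4): length 25 ✓; GC 11/25 = 44.0%, outside 46.9–55.0% ✗; 3' end GC has 2 G/C ✓ — fails.
Primer 4 (22 nt, A=3 T=4 G=6 C=9): length 22 ✓; GC 15/22 = 68.2%, outside 46.9–55.0% ✗; 3' end TT has 0 G/C, need ≥1 ✗ — fails.
Primer 5 (25 nt, A=2 T=7 G=5 C=11): length 25 ✓; GC 16/25 = 64.0%, outside 46.9–55.0% ✗; 3' end GC has 2 G/C ✓ — fails.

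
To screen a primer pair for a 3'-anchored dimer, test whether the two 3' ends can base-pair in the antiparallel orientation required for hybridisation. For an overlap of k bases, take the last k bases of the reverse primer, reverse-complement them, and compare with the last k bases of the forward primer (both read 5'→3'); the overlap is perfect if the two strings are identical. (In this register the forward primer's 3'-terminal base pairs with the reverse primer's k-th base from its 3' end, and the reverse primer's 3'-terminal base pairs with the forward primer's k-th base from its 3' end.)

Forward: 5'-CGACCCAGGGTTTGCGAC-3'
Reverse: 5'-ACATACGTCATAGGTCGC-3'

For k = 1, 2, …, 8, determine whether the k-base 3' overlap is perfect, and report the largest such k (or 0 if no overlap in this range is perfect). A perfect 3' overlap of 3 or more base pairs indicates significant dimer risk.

Last 8 bases (5'→3') — forward …TTTGCGAC, reverse …TAGGTCGC.
Reverse complement of the reverse primer's last 8 bases: GCGACCTA; its first k bases are the reverse complement of the reverse primer's last k bases, so a perfect k-base overlap needs the forward primer's last k bases to equal them.
Comparing (forward last k vs required): k=1: C vs G ✗; k=2: AC vs GC ✗; k=3: GAC vs GCG ✗; k=4: CGAC vs GCGA ✗; k=5: GCGAC vs GCGAC ✓; k=6: TGCGAC vs GCGACC ✗; k=7: TTGCGAC vs GCGACCT ✗; k=8: TTTGCGAC vs GCGACCTA ✗.
Only k = 5 is perfect, so the longest perfect 3' overlap is 5.

Longest perfect overlap: 5 complementary base pairs; significant dimer risk (threshold 3).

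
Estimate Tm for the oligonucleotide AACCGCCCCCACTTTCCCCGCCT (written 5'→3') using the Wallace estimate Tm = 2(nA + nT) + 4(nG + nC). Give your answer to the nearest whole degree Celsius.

Base counts: A=3, T=4, G=2, C=14 (length 23).
Tm = 2·(3+4) + 4·(2+14) = 2·7 + 4·16 = 14 + 64 = 78°C.

78°C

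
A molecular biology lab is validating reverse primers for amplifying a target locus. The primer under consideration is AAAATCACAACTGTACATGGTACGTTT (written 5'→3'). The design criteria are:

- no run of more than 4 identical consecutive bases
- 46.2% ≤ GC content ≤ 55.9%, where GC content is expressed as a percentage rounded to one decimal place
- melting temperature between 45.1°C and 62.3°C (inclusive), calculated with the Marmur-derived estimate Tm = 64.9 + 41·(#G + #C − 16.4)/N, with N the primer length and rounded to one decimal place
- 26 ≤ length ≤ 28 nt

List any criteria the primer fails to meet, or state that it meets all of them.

Fails: GC content.

Base counts: A=10, T=8, G=4, C=5 (length 27).
homopolymer run: longest run = 4 ✓
GC content: GC 9/27 = 33.3%, outside 46.2–55.9% ✗
Tm: Tm = 64.9 + 41·(9 − 16.4)/27 = 53.7°C ✓
length: length 27 ✓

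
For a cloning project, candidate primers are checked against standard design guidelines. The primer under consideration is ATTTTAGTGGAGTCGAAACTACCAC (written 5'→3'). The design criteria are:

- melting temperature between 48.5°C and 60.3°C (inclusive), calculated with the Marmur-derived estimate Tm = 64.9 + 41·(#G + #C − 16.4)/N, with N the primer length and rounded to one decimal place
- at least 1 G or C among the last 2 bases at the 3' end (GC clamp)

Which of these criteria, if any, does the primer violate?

Base counts: A=8, T=7, G=5, C=5 (length 25).
Tm: Tm = 64.9 + 41·(10 − 16.4)/25 = 54.4°C ✓
GC clamp: 3' end AC has 1 G/C ✓

Meets all criteria.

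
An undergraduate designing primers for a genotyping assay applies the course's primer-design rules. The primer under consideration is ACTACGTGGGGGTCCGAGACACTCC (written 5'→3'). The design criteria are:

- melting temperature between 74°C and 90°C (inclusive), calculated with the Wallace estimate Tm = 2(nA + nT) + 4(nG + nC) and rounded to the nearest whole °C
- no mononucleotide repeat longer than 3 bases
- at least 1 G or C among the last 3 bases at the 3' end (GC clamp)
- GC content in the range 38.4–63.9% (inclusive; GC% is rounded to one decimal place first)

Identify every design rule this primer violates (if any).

Base counts: A=5, T=4, G=8, C=8 (length 25).
Tm: Tm = 2·9 + 4·16 = 82°C ✓
homopolymer run: longest run = 5, exceeds 3 ✗
GC clamp: 3' end TCC has 2 G/C ✓
GC content: GC 16/25 = 64.0%, outside 38.4–63.9% ✗

Fails: homopolymer run, GC content.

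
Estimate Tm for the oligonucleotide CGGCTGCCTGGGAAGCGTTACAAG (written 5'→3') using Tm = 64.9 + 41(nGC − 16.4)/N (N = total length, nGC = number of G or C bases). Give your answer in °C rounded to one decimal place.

62.5°C

Base counts: A=5, T=4, G=9, C=6; G+C = 15, N = 24.
Tm = 64.9 + 41·(15 − 16.4)/24 = 64.9 + -57.40/24 = 62.5°C.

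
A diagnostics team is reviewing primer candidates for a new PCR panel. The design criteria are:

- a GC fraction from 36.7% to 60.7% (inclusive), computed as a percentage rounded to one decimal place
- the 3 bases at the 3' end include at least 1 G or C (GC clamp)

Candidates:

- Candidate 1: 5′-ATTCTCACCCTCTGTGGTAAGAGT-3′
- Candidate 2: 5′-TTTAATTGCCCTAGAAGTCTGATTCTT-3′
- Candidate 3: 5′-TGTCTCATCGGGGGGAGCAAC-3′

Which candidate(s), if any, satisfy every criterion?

Candidate 1 only.

Candidate 1 (24 nt, A=5 T=8 G=5 C=6): GC 11/24 = 45.8% ✓; 3' end AGT has 1 G/C ✓ — passes.
Candidate 2 (27 nt, A=6 T=12 G=4 C=5): GC 9/27 = 33.3%, outside 36.7–60.7% ✗; 3' end CTT has 1 G/C ✓ — fails.
Candidate 3 (21 nt, A=4 T=4 G=8 C=5): GC 13/21 = 61.9%, outside 36.7–60.7% ✗; 3' end AAC has 1 G/C ✓ — fails.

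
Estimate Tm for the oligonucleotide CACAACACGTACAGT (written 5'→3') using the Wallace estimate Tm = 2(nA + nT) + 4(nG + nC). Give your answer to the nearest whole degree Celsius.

Base counts: A=6, T=2, G=2, C=5 (length 15).
Tm = 2·(6+2) + 4·(2+5) = 2·8 + 4·7 = 16 + 28 = 44°C.

44°C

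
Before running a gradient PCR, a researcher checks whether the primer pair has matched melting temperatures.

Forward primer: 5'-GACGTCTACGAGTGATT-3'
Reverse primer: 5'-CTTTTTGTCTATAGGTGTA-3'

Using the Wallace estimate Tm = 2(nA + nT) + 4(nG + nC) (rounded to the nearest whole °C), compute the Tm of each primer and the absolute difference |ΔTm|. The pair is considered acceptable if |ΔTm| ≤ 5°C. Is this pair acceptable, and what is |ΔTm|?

|ΔTm| = 0°C; the pair is acceptable.

Forward: A=4 T=5 G=5 C=3 → Tm = 2·9 + 4·8 = 50°C.
Reverse: A=3 T=10 G=4 C=2 → Tm = 2·13 + 4·6 = 50°C.
|ΔTm| = |50 − 50| = 0°C, ≤ 5°C.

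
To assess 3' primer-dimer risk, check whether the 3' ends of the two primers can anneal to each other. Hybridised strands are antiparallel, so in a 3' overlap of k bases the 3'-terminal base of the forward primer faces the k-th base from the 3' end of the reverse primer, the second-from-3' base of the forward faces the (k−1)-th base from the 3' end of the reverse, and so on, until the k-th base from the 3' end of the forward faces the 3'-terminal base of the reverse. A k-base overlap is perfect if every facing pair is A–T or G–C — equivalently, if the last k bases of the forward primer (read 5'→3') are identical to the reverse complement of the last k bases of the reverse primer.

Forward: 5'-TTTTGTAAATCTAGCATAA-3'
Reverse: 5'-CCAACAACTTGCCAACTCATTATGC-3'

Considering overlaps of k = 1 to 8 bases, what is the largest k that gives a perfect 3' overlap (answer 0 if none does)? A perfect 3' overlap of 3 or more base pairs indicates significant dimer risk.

Longest perfect overlap: 6 complementary base pairs; significant dimer risk (threshold 3).

Last 8 bases (5'→3') — forward …TAGCATAA, reverse …CATTATGC.
Reverse complement of the reverse primer's last 8 bases: GCATAATG; its first k bases are the reverse complement of the reverse primer's last k bases, so a perfect k-base overlap needs the forward primer's last k bases to equal them.
Comparing (forward last k vs required): k=1: A vs G ✗; k=2: AA vs GC ✗; k=3: TAA vs GCA ✗; k=4: ATAA vs GCAT ✗; k=5: CATAA vs GCATA ✗; k=6: GCATAA vs GCATAA ✓; k=7: AGCATAA vs GCATAAT ✗; k=8: TAGCATAA vs GCATAATG ✗.
Only k = 6 is perfect, so the longest perfect 3' overlap is 6.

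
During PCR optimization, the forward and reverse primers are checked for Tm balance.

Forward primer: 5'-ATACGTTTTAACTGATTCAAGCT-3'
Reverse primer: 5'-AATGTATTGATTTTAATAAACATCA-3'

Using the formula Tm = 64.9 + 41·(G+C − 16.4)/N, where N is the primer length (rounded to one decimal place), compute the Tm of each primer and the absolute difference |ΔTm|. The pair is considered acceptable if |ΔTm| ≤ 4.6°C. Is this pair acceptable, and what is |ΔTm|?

|ΔTm| = 3.5°C; the pair is acceptable.

Forward: G+C = 7, N = 23 → Tm = 64.9 + 41·(7 − 16.4)/23 = 48.1°C.
Reverse: G+C = 4, N = 25 → Tm = 64.9 + 41·(4 − 16.4)/25 = 44.6°C.
|ΔTm| = |48.1 − 44.6| = 3.5°C, ≤ 4.6°C.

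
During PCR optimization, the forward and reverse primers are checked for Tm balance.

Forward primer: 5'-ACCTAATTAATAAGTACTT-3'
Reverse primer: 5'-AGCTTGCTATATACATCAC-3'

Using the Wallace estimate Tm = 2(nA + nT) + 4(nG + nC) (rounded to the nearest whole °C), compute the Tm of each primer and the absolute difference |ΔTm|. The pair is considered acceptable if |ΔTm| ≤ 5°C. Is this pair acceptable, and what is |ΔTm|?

|ΔTm| = 6°C; the pair is not acceptable.

Forward: A=8 T=7 G=1 C=3 → Tm = 2·15 + 4·4 = 46°C.
Reverse: A=6 T=6 G=2 C=5 → Tm = 2·12 + 4·7 = 52°C.
|ΔTm| = |46 − 52| = 6°C, > 5°C.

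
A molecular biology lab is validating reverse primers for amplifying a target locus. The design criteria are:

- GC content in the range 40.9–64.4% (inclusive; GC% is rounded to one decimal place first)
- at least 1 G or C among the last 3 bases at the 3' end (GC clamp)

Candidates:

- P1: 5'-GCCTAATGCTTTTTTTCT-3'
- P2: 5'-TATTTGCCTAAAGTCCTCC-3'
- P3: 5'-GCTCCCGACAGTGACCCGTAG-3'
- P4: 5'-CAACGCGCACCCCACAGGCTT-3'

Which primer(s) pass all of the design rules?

P2 only.

P1 (18 nt, A=2 T=10 G=2 C=4): GC 6/18 = 33.3%, outside 40.9–64.4% ✗; 3' end TCT has 1 G/C ✓ — fails.
P2 (19 nt, A=4 T=7 G=2 C=6): GC 8/19 = 42.1% ✓; 3' end TCC has 2 G/C ✓ — passes.
P3 (21 nt, A=4 T=3 G=6 C=8): GC 14/21 = 66.7%, outside 40.9–64.4% ✗; 3' end TAG has 1 G/C ✓ — fails.
P4 (21 nt, A=5 T=2 G=4 C=10): GC 14/21 = 66.7%, outside 40.9–64.4% ✗; 3' end CTT has 1 G/C ✓ — fails.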